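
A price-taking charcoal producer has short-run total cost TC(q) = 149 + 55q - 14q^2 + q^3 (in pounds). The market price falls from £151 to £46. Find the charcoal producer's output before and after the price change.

Output falls from 12 to 9

AVC = 55 - 14q + q^2, minimized at q = 7 where min AVC = £6. MC = 55 - 28q + 3q^2.
At P = £151 ≥ min AVC, set P = MC on the rising branch: q = 12.
At P = £46 ≥ min AVC, set P = MC: q = 9. The firm stays open but cuts output.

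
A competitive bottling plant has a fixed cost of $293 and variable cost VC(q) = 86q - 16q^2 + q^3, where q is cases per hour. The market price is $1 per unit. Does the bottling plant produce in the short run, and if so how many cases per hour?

Shut down

Strip out fixed cost: VC = 86q - 16q^2 + q^3. Then AVC = 86 - 16q + q^2 and MC = 86 - 32q + 3q^2.
AVC is minimized where dAVC/dq = -16 + 2q = 0, at q = 8; min AVC = 86 - 16·8 + 8^2 = $22.
Since P = $1 < min AVC = $22, price fails to cover variable cost at any output.
Best response: produce nothing and absorb the $293 fixed cost.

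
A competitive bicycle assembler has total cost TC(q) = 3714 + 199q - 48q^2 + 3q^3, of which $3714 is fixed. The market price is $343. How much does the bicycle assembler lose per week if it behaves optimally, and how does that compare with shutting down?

AVC = 199 - 48q + 3q^2; min AVC = $7 at q = 8. Since P = $343 ≥ min AVC, the firm produces.
With MC = 199 - 96q + 9q^2, P = MC on the upward-sloping part at q* = 12.
TR = 343·12 = 4116. TC = 3714 + 660 = 4374. Profit = 4116 − 4374 = -$258.
Shutting down would mean losing the fixed cost of $3714, so operating at a loss of $258 is better by $3456.

Profit = -$258 at q = 12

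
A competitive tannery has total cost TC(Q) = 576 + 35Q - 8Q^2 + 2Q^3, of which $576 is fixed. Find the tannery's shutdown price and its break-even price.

Shutdown price = min AVC. AVC = 35 - 8Q + 2Q^2, with vertex at Q = 2 and minimum $27.
ATC = 576/Q + 35 - 8Q + 2Q^2. Setting dATC/dQ = −576/Q^2 − 8 + 4Q = 0 gives Q = 6 (since 4·6^3 − 8·6^2 = 576).
min ATC = 576/6 + 35 − 8·6 + 2·6^2 = $155. That is the break-even price.
For $27 ≤ P < $155 the firm produces at a loss; below $27 it shuts down.

Shutdown price = $27; break-even price = $155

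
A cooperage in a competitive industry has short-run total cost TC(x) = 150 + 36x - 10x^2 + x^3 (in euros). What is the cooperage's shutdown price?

The shutdown price is the minimum of AVC. VC = 36x - 10x^2 + x^3, so AVC = 36 - 10x + x^2.
dAVC/dx = -10 + 2x = 0 gives x = 5. min AVC = 36 - 10·5 + 5^2 = 11.
So the shutdown price is €11.

€11 per unit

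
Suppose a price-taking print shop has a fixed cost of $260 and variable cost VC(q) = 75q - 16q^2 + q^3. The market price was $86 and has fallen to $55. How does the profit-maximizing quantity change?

AVC = 75 - 16q + q^2, minimized at q = 8 where min AVC = $11. MC = 75 - 32q + 3q^2.
At P = $86 ≥ min AVC, set P = MC on the rising branch: q = 11.
At P = $55 ≥ min AVC, set P = MC: q = 10. The firm stays open but cuts output.

Output falls from 11 to 10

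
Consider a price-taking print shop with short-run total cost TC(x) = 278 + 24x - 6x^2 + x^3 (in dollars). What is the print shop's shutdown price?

$15 per unit

The firm shuts down when price falls below the minimum of average variable cost. AVC = VC/x = 24 - 6x + x^2.
At the minimum of AVC, MC = AVC. MC = 24 - 12x + 3x^2; setting MC = AVC gives 2x^2 - 6x = 0, so x = 3. min AVC = 15.
So the shutdown price is $15.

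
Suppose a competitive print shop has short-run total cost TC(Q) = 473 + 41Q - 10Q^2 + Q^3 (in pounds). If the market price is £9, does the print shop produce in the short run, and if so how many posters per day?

Shut down

From TC, MC = TC'(Q) = 41 - 20Q + 3Q^2 and AVC = VC/Q = 41 - 10Q + Q^2.
The AVC parabola has its vertex at Q = 10/2 = 5, where AVC = 41 - 10·5 + 5^2 = £16.
P = £9 lies below min AVC = £16; no output level covers variable cost.
Best response: produce nothing and absorb the £473 fixed cost.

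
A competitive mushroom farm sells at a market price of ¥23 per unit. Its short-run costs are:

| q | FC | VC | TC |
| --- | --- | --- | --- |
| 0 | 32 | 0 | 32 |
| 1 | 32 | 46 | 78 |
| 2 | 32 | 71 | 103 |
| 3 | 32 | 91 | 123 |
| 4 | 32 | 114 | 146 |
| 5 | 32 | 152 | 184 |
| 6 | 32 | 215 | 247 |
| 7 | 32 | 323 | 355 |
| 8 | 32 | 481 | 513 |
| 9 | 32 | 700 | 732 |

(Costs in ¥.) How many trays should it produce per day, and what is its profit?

Compute π = P·q − TC at each output: q=0: -32; q=1: -55; q=2: -57; q=3: -54; q=4: -54; q=5: -69; q=6: -109; q=7: -194; q=8: -329; q=9: -525.
Profit is highest at q = 0. Equivalently, the lowest AVC in the table is 114/4 ≈ ¥28.50 at q = 4, and P = ¥23 falls below it — price never covers variable cost, so the firm shuts down and loses only its fixed cost.

q = 0 (shut down); profit = -¥32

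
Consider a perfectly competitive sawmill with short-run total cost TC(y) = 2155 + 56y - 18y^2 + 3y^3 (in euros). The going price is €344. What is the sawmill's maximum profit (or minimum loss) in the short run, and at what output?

AVC = 56 - 18y + 3y^2 has its minimum €29 at y = 3; price €344 clears that bar, so the firm operates.
With MC = 56 - 36y + 9y^2, P = MC on the upward-sloping part at y* = 8.
TR = 344·8 = 2752. TC = 2155 + 832 = 2987. Profit = 2752 − 2987 = -€235.
Shutting down would mean losing the fixed cost of €2155, so operating at a loss of €235 is better by €1920.

Profit = -€235 at y = 8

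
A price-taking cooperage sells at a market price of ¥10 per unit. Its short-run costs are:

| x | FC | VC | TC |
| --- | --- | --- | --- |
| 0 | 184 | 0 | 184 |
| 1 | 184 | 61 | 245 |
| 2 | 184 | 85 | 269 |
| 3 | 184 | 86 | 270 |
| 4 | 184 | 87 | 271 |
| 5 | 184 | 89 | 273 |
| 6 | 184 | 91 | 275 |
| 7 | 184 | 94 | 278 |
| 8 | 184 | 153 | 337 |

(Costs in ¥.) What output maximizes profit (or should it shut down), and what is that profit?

Tabulate TR − TC: x=0: -184; x=1: -235; x=2: -249; x=3: -240; x=4: -231; x=5: -223; x=6: -215; x=7: -208; x=8: -257.
Profit is highest at x = 0. Equivalently, the lowest AVC in the table is 94/7 ≈ ¥13.43 at x = 7, and P = ¥10 falls below it — price never covers variable cost, so the firm shuts down and loses only its fixed cost.

x = 0 (shut down); profit = -¥184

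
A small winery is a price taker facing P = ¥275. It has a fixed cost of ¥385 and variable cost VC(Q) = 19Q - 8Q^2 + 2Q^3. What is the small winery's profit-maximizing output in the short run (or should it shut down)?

Produce at Q = 8

From TC, MC = TC'(Q) = 19 - 16Q + 6Q^2 and AVC = VC/Q = 19 - 8Q + 2Q^2.
AVC is minimized where dAVC/dQ = -8 + 4Q = 0, at Q = 2; min AVC = 19 - 8·2 + 2·2^2 = ¥11.
P = ¥275 exceeds min AVC = ¥11, so the firm stays open.
P = MC gives -256 - 16Q + 6Q^2 = 0, with roots -16/3 and 8. Take the larger (rising MC): Q* = 8.
Check: AVC at Q = 8 is ¥83 ≤ P, so revenue covers variable cost.
Profit = P·Q − TC = 275·8 − 1049 = ¥1151.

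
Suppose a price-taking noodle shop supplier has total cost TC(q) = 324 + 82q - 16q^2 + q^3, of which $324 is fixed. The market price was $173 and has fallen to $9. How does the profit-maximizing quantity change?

MC = 82 - 32q + 3q^2; the shutdown threshold is min AVC = $18 (at q = 8).
With P = $173 above the shutdown price, P = MC gives q = 13.
At P = $9 < min AVC = $18, price no longer covers variable cost at any output, so the firm shuts down: q = 0.

Output falls from 13 to 0 (the firm shuts down)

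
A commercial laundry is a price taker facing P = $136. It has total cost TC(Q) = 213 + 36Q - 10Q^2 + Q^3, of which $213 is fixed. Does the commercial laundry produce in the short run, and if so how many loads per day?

Strip out fixed cost: VC = 36Q - 10Q^2 + Q^3. Then AVC = 36 - 10Q + Q^2 and MC = 36 - 20Q + 3Q^2.
The AVC parabola has its vertex at Q = 10/2 = 5, where AVC = 36 - 10·5 + 5^2 = $11.
Because $136 ≥ $11, revenue can cover variable cost; the firm operates.
Solving P = MC: -100 - 20Q + 3Q^2 = 0 ⇒ Q = -10/3 or 10. On the upward-sloping branch, Q* = 10.
Check: AVC at Q = 10 is $36 ≤ P, so revenue covers variable cost.
Profit = P·Q − TC = 136·10 − 573 = $787.

Produce at Q = 10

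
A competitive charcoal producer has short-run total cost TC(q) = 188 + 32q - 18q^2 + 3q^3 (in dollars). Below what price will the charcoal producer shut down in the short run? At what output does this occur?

$5 per unit, at q = 3

Short-run supply begins at min AVC. From VC = 32q - 18q^2 + 3q^3, AVC = 32 - 18q + 3q^2.
dAVC/dq = -18 + 6q = 0 gives q = 3. min AVC = 32 - 18·3 + 3·3^2 = 5.
The firm shuts down for any P below $5.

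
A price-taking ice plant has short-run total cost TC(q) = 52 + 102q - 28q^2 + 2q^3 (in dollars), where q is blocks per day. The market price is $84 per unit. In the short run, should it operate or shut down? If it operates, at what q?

Variable cost is VC = 102q - 28q^2 + 2q^3, so AVC = VC/q = 102 - 28q + 2q^2 and MC = dTC/dq = 102 - 56q + 6q^2.
The AVC parabola has its vertex at q = 28/4 = 7, where AVC = 102 - 28·7 + 2·7^2 = $4.
Because $84 ≥ $4, revenue can cover variable cost; the firm operates.
Set P = MC: 84 = 102 - 56q + 6q^2 → 18 - 56q + 6q^2 = 0. The roots are q = 1/3 and q = 9; the profit-maximizing output is on the rising part of MC, so q* = 9.
Check: AVC at q = 9 is $12 ≤ P, so revenue covers variable cost.
Profit = P·q − TC = 84·9 − 160 = $596.

Produce at q = 9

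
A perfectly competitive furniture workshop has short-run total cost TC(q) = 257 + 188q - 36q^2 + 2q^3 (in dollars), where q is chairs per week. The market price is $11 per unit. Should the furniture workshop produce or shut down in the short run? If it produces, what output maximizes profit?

From TC, MC = TC'(q) = 188 - 72q + 6q^2 and AVC = VC/q = 188 - 36q + 2q^2.
AVC hits its minimum where MC = AVC, at q = 9, giving min AVC = 188 - 36·9 + 2·9^2 = $26.
With P < min AVC ($11 < $26), every unit sold adds to the loss.
The firm minimizes its loss by shutting down and losing only its fixed cost of $257.

Shut down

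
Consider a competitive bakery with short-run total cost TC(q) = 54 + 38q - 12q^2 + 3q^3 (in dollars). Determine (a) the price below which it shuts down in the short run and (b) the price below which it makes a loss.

AVC = 38 - 12q + 3q^2; minimized at q = 2, giving min AVC = $26. That is the shutdown price.
ATC = 54/q + 38 - 12q + 3q^2. Setting dATC/dq = −54/q^2 − 12 + 6q = 0 gives q = 3 (since 6·3^3 − 12·3^2 = 54).
min ATC = 54/3 + 38 − 12·3 + 3·3^2 = $47. That is the break-even price.
For $26 ≤ P < $47 the firm produces at a loss; below $26 it shuts down.

Shutdown price = $26; break-even price = $47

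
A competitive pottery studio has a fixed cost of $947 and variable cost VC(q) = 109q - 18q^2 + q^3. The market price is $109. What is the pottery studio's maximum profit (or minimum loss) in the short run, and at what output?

Profit = -$83 at q = 12

AVC = 109 - 18q + q^2 has its minimum $28 at q = 9; price $109 clears that bar, so the firm operates.
With MC = 109 - 36q + 3q^2, P = MC on the upward-sloping part at q* = 12.
TR = 109·12 = 1308. TC = 947 + 444 = 1391. Profit = 1308 − 1391 = -$83.
Shutting down would mean losing the fixed cost of $947, so operating at a loss of $83 is better by $864.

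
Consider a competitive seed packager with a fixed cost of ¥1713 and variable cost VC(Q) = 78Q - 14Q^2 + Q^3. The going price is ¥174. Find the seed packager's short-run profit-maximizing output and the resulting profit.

Profit = -¥273 at Q = 12

AVC = 78 - 14Q + Q^2 has its minimum ¥29 at Q = 7; price ¥174 clears that bar, so the firm operates.
MC = 78 - 28Q + 3Q^2. Setting P = MC and taking the root on the rising branch gives Q* = 12.
TR = 174·12 = 2088. TC = 1713 + 648 = 2361. Profit = 2088 − 2361 = -¥273.
By producing, the firm covers all variable cost plus ¥1440 of fixed cost; shutting down would lose the full ¥1713.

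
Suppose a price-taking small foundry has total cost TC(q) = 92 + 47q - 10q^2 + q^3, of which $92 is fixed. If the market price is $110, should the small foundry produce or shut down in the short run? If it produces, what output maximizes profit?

From TC, MC = TC'(q) = 47 - 20q + 3q^2 and AVC = VC/q = 47 - 10q + q^2.
AVC hits its minimum where MC = AVC, at q = 5, giving min AVC = 47 - 10·5 + 5^2 = $22.
Since P = $110 ≥ min AVC = $22, price covers variable cost and the firm should produce.
Set P = MC: 110 = 47 - 20q + 3q^2 → -63 - 20q + 3q^2 = 0. The roots are q = -7/3 and q = 9; the profit-maximizing output is on the rising part of MC, so q* = 9.
Check: AVC at q = 9 is $38 ≤ P, so revenue covers variable cost.
Profit = P·q − TC = 110·9 − 434 = $556.

Produce at q = 9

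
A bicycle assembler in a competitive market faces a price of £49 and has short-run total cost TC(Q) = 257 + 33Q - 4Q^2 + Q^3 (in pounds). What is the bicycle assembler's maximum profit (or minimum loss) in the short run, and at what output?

Profit = -£193 at Q = 4

AVC = 33 - 4Q + Q^2 has its minimum £29 at Q = 2; price £49 clears that bar, so the firm operates.
With MC = 33 - 8Q + 3Q^2, P = MC on the upward-sloping part at Q* = 4.
TR = 49·4 = 196. TC = 257 + 132 = 389. Profit = 196 − 389 = -£193.
That loss of £193 beats the £257 the firm would lose by shutting down; producing recovers £64 of fixed cost.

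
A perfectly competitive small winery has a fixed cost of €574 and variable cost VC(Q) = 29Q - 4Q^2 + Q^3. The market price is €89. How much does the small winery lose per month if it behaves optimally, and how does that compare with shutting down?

AVC = 29 - 4Q + Q^2 has its minimum €25 at Q = 2; price €89 clears that bar, so the firm operates.
MC = 29 - 8Q + 3Q^2. Setting P = MC and taking the root on the rising branch gives Q* = 6.
TR = 89·6 = 534. TC = 574 + 246 = 820. Profit = 534 − 820 = -€286.
That loss of €286 beats the €574 the firm would lose by shutting down; producing recovers €288 of fixed cost.

Profit = -€286 at Q = 6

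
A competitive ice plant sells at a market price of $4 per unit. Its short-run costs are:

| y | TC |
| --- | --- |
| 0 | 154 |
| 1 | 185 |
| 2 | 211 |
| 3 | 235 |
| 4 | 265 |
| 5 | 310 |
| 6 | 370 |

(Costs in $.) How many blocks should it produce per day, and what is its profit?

Profit at each row (π = 4y − TC): y=0: -154; y=1: -181; y=2: -203; y=3: -223; y=4: -249; y=5: -290; y=6: -346.
Profit is highest at y = 0. Equivalently, the lowest AVC in the table is 81/3 ≈ $27 at y = 3, and P = $4 falls below it — price never covers variable cost, so the firm shuts down and loses only its fixed cost.

y = 0 (shut down); profit = -$154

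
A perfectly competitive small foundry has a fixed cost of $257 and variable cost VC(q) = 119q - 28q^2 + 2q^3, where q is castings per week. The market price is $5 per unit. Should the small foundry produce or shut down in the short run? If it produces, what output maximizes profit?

From TC, MC = TC'(q) = 119 - 56q + 6q^2 and AVC = VC/q = 119 - 28q + 2q^2.
AVC hits its minimum where MC = AVC, at q = 7, giving min AVC = 119 - 28·7 + 2·7^2 = $21.
With P < min AVC ($5 < $21), every unit sold adds to the loss.
Shutting down limits the loss to fixed cost, $257.

Shut down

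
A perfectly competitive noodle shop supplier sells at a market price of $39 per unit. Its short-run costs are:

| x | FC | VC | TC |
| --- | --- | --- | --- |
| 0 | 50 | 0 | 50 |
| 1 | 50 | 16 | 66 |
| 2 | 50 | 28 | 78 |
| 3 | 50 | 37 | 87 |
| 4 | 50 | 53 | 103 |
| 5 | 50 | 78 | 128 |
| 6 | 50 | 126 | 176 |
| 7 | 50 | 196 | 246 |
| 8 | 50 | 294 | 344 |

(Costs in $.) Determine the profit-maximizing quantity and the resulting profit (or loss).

Tabulate TR − TC: x=0: -50; x=1: -27; x=2: 0; x=3: 30; x=4: 53; x=5: 67; x=6: 58; x=7: 27; x=8: -32.
Profit is maximized at x = 5. AVC there is 78/5 = $15.60 ≤ P, so producing beats shutting down (which would give -$50).

x = 5; profit = $67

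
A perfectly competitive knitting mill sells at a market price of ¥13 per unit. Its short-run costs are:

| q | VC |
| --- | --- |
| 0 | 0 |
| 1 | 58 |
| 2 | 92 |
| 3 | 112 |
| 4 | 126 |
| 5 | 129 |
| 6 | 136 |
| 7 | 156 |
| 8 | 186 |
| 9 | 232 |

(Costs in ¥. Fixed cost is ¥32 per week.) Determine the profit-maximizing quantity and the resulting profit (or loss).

Tabulate TR − TC: q=0: -32; q=1: -77; q=2: -98; q=3: -105; q=4: -106; q=5: -96; q=6: -90; q=7: -97; q=8: -114; q=9: -147.
Profit is highest at q = 0. Equivalently, the lowest AVC in the table is 156/7 ≈ ¥22.29 at q = 7, and P = ¥13 falls below it — price never covers variable cost, so the firm shuts down and loses only its fixed cost.

q = 0 (shut down); profit = -¥32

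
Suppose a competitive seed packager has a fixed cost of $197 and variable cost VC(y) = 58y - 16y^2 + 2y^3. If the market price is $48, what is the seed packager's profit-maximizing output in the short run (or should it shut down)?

From TC, MC = TC'(y) = 58 - 32y + 6y^2 and AVC = VC/y = 58 - 16y + 2y^2.
AVC is minimized where dAVC/dy = -16 + 4y = 0, at y = 4; min AVC = 58 - 16·4 + 2·4^2 = $26.
Since P = $48 ≥ min AVC = $26, price covers variable cost and the firm should produce.
P = MC gives 10 - 32y + 6y^2 = 0, with roots 1/3 and 5. Take the larger (rising MC): y* = 5.
Check: AVC at y = 5 is $28 ≤ P, so revenue covers variable cost.
Profit = P·y − TC = 48·5 − 337 = -$97, a loss, but smaller than the $197 fixed cost the firm would lose by shutting down.

Produce at y = 5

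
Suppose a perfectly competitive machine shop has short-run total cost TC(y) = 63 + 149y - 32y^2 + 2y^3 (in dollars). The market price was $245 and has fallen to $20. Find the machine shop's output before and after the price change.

AVC = 149 - 32y + 2y^2, minimized at y = 8 where min AVC = $21. MC = 149 - 64y + 6y^2.
With P = $245 above the shutdown price, P = MC gives y = 12.
At P = $20 < min AVC = $21, price no longer covers variable cost at any output, so the firm shuts down: y = 0.

Output falls from 12 to 0 (the firm shuts down)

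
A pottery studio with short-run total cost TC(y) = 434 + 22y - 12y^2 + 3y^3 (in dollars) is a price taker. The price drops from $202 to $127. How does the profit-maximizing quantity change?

Output falls from 6 to 5

AVC = 22 - 12y + 3y^2, minimized at y = 2 where min AVC = $10. MC = 22 - 24y + 9y^2.
With P = $202 above the shutdown price, P = MC gives y = 6.
At P = $127 ≥ min AVC, set P = MC: y = 5. The firm stays open but cuts output.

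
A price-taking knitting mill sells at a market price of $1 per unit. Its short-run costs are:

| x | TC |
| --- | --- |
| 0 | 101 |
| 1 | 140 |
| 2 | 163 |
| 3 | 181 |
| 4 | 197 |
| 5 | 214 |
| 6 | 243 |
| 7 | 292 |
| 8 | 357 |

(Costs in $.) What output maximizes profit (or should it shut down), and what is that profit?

Profit at each row (π = 1x − TC): x=0: -101; x=1: -139; x=2: -161; x=3: -178; x=4: -193; x=5: -209; x=6: -237; x=7: -285; x=8: -349.
Profit is highest at x = 0. Equivalently, the lowest AVC in the table is 113/5 ≈ $22.60 at x = 5, and P = $1 falls below it — price never covers variable cost, so the firm shuts down and loses only its fixed cost.

x = 0 (shut down); profit = -$101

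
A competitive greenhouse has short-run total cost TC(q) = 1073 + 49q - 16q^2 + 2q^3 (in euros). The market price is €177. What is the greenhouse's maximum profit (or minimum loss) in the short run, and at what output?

Profit = -€49 at q = 8

AVC = 49 - 16q + 2q^2; min AVC = €17 at q = 4. Since P = €177 ≥ min AVC, the firm produces.
MC = 49 - 32q + 6q^2. Setting P = MC and taking the root on the rising branch gives q* = 8.
TR = 177·8 = 1416. TC = 1073 + 392 = 1465. Profit = 1416 − 1465 = -€49.
By producing, the firm covers all variable cost plus €1024 of fixed cost; shutting down would lose the full €1073.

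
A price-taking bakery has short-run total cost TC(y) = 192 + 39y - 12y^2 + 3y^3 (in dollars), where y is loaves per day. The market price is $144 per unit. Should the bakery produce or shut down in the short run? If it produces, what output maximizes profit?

From TC, MC = TC'(y) = 39 - 24y + 9y^2 and AVC = VC/y = 39 - 12y + 3y^2.
The AVC parabola has its vertex at y = 12/6 = 2, where AVC = 39 - 12·2 + 3·2^2 = $27.
Because $144 ≥ $27, revenue can cover variable cost; the firm operates.
Solving P = MC: -105 - 24y + 9y^2 = 0 ⇒ y = -7/3 or 5. On the upward-sloping branch, y* = 5.
Check: AVC at y = 5 is $54 ≤ P, so revenue covers variable cost.
Profit = P·y − TC = 144·5 − 462 = $258.

Produce at y = 5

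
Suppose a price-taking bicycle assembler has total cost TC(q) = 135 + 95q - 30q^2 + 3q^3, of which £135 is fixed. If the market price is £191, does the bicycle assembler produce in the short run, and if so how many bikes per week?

Produce at q = 8

Strip out fixed cost: VC = 95q - 30q^2 + 3q^3. Then AVC = 95 - 30q + 3q^2 and MC = 95 - 60q + 9q^2.
AVC hits its minimum where MC = AVC, at q = 5, giving min AVC = 95 - 30·5 + 3·5^2 = £20.
Since P = £191 ≥ min AVC = £20, price covers variable cost and the firm should produce.
P = MC gives -96 - 60q + 9q^2 = 0, with roots -4/3 and 8. Take the larger (rising MC): q* = 8.
Check: AVC at q = 8 is £47 ≤ P, so revenue covers variable cost.
Profit = P·q − TC = 191·8 − 511 = £1017.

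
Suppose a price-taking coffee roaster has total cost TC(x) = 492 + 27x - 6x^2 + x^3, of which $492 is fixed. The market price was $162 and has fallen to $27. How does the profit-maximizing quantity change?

AVC = 27 - 6x + x^2, minimized at x = 3 where min AVC = $18. MC = 27 - 12x + 3x^2.
At P = $162 ≥ min AVC, set P = MC on the rising branch: x = 9.
At P = $27 ≥ min AVC, set P = MC: x = 4. The firm stays open but cuts output.

Output falls from 9 to 4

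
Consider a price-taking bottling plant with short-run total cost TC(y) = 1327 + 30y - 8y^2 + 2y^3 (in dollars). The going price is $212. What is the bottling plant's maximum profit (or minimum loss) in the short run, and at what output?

Profit = -$347 at y = 7

AVC = 30 - 8y + 2y^2; min AVC = $22 at y = 2. Since P = $212 ≥ min AVC, the firm produces.
With MC = 30 - 16y + 6y^2, P = MC on the upward-sloping part at y* = 7.
TR = 212·7 = 1484. TC = 1327 + 504 = 1831. Profit = 1484 − 1831 = -$347.
That loss of $347 beats the $1327 the firm would lose by shutting down; producing recovers $980 of fixed cost.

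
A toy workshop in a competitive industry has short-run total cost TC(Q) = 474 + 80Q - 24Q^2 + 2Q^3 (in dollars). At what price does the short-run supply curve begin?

$8 per unit

The firm shuts down when price falls below the minimum of average variable cost. AVC = VC/Q = 80 - 24Q + 2Q^2.
At the minimum of AVC, MC = AVC. MC = 80 - 48Q + 6Q^2; setting MC = AVC gives 4Q^2 - 24Q = 0, so Q = 6. min AVC = 8.
For P < $8 the firm produces nothing.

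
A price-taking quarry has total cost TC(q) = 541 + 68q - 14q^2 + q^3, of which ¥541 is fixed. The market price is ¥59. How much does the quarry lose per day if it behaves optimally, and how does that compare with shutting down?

Profit = -¥217 at q = 9

AVC = 68 - 14q + q^2 has its minimum ¥19 at q = 7; price ¥59 clears that bar, so the firm operates.
With MC = 68 - 28q + 3q^2, P = MC on the upward-sloping part at q* = 9.
TR = 59·9 = 531. TC = 541 + 207 = 748. Profit = 531 − 748 = -¥217.
By producing, the firm covers all variable cost plus ¥324 of fixed cost; shutting down would lose the full ¥541.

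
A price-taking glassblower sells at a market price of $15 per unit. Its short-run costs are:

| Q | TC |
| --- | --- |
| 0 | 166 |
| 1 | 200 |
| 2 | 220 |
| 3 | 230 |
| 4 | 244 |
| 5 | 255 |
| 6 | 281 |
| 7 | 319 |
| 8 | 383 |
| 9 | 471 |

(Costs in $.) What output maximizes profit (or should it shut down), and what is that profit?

Q = 0 (shut down); profit = -$166

Profit at each row (π = 15Q − TC): Q=0: -166; Q=1: -185; Q=2: -190; Q=3: -185; Q=4: -184; Q=5: -180; Q=6: -191; Q=7: -214; Q=8: -263; Q=9: -336.
Profit is highest at Q = 0. Equivalently, the lowest AVC in the table is 89/5 ≈ $17.80 at Q = 5, and P = $15 falls below it — price never covers variable cost, so the firm shuts down and loses only its fixed cost.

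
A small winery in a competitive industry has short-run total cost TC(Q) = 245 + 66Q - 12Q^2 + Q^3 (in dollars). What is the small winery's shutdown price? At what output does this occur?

The firm shuts down when price falls below the minimum of average variable cost. AVC = VC/Q = 66 - 12Q + Q^2.
At the minimum of AVC, MC = AVC. MC = 66 - 24Q + 3Q^2; setting MC = AVC gives 2Q^2 - 12Q = 0, so Q = 6. min AVC = 30.
So the shutdown price is $30.

$30 per unit, at Q = 6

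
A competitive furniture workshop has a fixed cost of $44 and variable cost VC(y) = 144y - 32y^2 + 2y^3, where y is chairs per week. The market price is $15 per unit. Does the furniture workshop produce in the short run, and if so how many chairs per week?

Shut down

Strip out fixed cost: VC = 144y - 32y^2 + 2y^3. Then AVC = 144 - 32y + 2y^2 and MC = 144 - 64y + 6y^2.
AVC hits its minimum where MC = AVC, at y = 8, giving min AVC = 144 - 32·8 + 2·8^2 = $16.
P = $15 lies below min AVC = $16; no output level covers variable cost.
Shutting down limits the loss to fixed cost, $44.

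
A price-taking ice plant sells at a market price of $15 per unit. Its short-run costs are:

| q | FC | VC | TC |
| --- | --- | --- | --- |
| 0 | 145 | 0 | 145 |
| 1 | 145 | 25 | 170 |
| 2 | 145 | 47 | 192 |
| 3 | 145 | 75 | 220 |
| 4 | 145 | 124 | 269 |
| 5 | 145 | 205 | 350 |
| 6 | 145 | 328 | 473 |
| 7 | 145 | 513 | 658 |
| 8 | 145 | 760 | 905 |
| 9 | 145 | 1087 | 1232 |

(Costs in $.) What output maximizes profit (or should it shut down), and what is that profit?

Compute π = P·q − TC at each output: q=0: -145; q=1: -155; q=2: -162; q=3: -175; q=4: -209; q=5: -275; q=6: -383; q=7: -553; q=8: -785; q=9: -1097.
Profit is highest at q = 0. Equivalently, the lowest AVC in the table is 47/2 ≈ $23.50 at q = 2, and P = $15 falls below it — price never covers variable cost, so the firm shuts down and loses only its fixed cost.

q = 0 (shut down); profit = -$145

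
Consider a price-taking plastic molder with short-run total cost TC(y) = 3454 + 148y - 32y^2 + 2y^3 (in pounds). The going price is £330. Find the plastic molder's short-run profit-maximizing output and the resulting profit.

AVC = 148 - 32y + 2y^2; min AVC = £20 at y = 8. Since P = £330 ≥ min AVC, the firm produces.
With MC = 148 - 64y + 6y^2, P = MC on the upward-sloping part at y* = 13.
TR = 330·13 = 4290. TC = 3454 + 910 = 4364. Profit = 4290 − 4364 = -£74.
That loss of £74 beats the £3454 the firm would lose by shutting down; producing recovers £3380 of fixed cost.

Profit = -£74 at y = 13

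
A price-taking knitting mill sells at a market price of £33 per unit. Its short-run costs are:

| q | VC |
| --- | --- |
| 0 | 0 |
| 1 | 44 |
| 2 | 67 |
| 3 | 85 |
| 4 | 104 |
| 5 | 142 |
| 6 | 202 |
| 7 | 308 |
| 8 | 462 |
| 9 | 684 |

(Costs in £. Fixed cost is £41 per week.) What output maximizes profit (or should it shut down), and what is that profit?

Compute π = P·q − TC at each output: q=0: -41; q=1: -52; q=2: -42; q=3: -27; q=4: -13; q=5: -18; q=6: -45; q=7: -118; q=8: -239; q=9: -428.
Profit is maximized at q = 4. AVC there is 104/4 = £26 ≤ P, so producing beats shutting down (which would give -£41).

q = 4; profit = -£13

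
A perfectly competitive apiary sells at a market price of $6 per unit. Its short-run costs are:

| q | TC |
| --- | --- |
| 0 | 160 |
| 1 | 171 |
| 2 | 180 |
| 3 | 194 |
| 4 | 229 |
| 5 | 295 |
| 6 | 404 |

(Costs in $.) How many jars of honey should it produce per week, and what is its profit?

q = 0 (shut down); profit = -$160

Tabulate TR − TC: q=0: -160; q=1: -165; q=2: -168; q=3: -176; q=4: -205; q=5: -265; q=6: -368.
Profit is highest at q = 0. Equivalently, the lowest AVC in the table is 20/2 ≈ $10 at q = 2, and P = $6 falls below it — price never covers variable cost, so the firm shuts down and loses only its fixed cost.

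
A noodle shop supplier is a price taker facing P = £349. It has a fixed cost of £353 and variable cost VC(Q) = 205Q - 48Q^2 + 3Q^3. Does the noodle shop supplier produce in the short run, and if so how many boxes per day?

From TC, MC = TC'(Q) = 205 - 96Q + 9Q^2 and AVC = VC/Q = 205 - 48Q + 3Q^2.
The AVC parabola has its vertex at Q = 48/6 = 8, where AVC = 205 - 48·8 + 3·8^2 = £13.
P = £349 exceeds min AVC = £13, so the firm stays open.
P = MC gives -144 - 96Q + 9Q^2 = 0, with roots -4/3 and 12. Take the larger (rising MC): Q* = 12.
Check: AVC at Q = 12 is £61 ≤ P, so revenue covers variable cost.
Profit = P·Q − TC = 349·12 − 1085 = £3103.

Produce at Q = 12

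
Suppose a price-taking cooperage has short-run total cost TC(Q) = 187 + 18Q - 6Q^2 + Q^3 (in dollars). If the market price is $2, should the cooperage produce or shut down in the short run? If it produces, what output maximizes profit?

Shut down

From TC, MC = TC'(Q) = 18 - 12Q + 3Q^2 and AVC = VC/Q = 18 - 6Q + Q^2.
AVC is minimized where dAVC/dQ = -6 + 2Q = 0, at Q = 3; min AVC = 18 - 6·3 + 3^2 = $9.
With P < min AVC ($2 < $9), every unit sold adds to the loss.
Best response: produce nothing and absorb the $187 fixed cost.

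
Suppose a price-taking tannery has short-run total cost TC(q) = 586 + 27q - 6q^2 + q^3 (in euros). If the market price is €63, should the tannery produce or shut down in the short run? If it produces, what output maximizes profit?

Variable cost is VC = 27q - 6q^2 + q^3, so AVC = VC/q = 27 - 6q + q^2 and MC = dTC/dq = 27 - 12q + 3q^2.
AVC is minimized where dAVC/dq = -6 + 2q = 0, at q = 3; min AVC = 27 - 6·3 + 3^2 = €18.
P = €63 exceeds min AVC = €18, so the firm stays open.
P = MC gives -36 - 12q + 3q^2 = 0, with roots -2 and 6. Take the larger (rising MC): q* = 6.
Check: AVC at q = 6 is €27 ≤ P, so revenue covers variable cost.
Profit = P·q − TC = 63·6 − 748 = -€370, a loss, but smaller than the €586 fixed cost the firm would lose by shutting down.

Produce at q = 6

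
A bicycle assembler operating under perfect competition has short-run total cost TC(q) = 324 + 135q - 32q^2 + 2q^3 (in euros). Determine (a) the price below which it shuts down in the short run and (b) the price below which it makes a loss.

Shutdown price = €7; break-even price = €45

AVC = 135 - 32q + 2q^2; minimized at q = 8, giving min AVC = €7. That is the shutdown price.
ATC = 324/q + 135 - 32q + 2q^2. Setting dATC/dq = −324/q^2 − 32 + 4q = 0 gives q = 9 (since 4·9^3 − 32·9^2 = 324).
min ATC = 324/9 + 135 − 32·9 + 2·9^2 = €45. That is the break-even price.
For €7 ≤ P < €45 the firm produces at a loss; below €7 it shuts down.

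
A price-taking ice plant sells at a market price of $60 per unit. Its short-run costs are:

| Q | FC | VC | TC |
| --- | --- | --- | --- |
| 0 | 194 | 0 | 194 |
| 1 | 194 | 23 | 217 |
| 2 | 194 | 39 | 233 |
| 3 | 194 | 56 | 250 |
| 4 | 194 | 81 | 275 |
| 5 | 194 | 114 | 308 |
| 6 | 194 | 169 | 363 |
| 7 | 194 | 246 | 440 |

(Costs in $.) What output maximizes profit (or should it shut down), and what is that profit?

Q = 6; profit = -$3

Compute π = P·Q − TC at each output: Q=0: -194; Q=1: -157; Q=2: -113; Q=3: -70; Q=4: -35; Q=5: -8; Q=6: -3; Q=7: -20.
Profit is maximized at Q = 6. AVC there is 169/6 = $28.17 ≤ P, so producing beats shutting down (which would give -$194).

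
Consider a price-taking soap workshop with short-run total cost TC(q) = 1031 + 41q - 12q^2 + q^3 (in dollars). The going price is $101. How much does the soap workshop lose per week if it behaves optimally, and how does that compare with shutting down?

AVC = 41 - 12q + q^2; min AVC = $5 at q = 6. Since P = $101 ≥ min AVC, the firm produces.
With MC = 41 - 24q + 3q^2, P = MC on the upward-sloping part at q* = 10.
TR = 101·10 = 1010. TC = 1031 + 210 = 1241. Profit = 1010 − 1241 = -$231.
Shutting down would mean losing the fixed cost of $1031, so operating at a loss of $231 is better by $800.

Profit = -$231 at q = 10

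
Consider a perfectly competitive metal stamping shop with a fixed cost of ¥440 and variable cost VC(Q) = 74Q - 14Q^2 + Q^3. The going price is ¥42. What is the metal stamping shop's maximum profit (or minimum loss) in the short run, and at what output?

AVC = 74 - 14Q + Q^2 has its minimum ¥25 at Q = 7; price ¥42 clears that bar, so the firm operates.
With MC = 74 - 28Q + 3Q^2, P = MC on the upward-sloping part at Q* = 8.
TR = 42·8 = 336. TC = 440 + 208 = 648. Profit = 336 − 648 = -¥312.
That loss of ¥312 beats the ¥440 the firm would lose by shutting down; producing recovers ¥128 of fixed cost.

Profit = -¥312 at Q = 8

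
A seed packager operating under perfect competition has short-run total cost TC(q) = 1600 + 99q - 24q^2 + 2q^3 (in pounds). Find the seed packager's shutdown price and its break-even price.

Shutdown price = £27; break-even price = £219

Shutdown price = min AVC. AVC = 99 - 24q + 2q^2, with vertex at q = 6 and minimum £27.
ATC = 1600/q + 99 - 24q + 2q^2. Setting dATC/dq = −1600/q^2 − 24 + 4q = 0 gives q = 10 (since 4·10^3 − 24·10^2 = 1600).
min ATC = 1600/10 + 99 − 24·10 + 2·10^2 = £219. That is the break-even price.
For £27 ≤ P < £219 the firm produces at a loss; below £27 it shuts down.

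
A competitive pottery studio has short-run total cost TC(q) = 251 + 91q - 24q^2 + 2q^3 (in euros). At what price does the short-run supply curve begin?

€19 per unit

The firm shuts down when price falls below the minimum of average variable cost. AVC = VC/q = 91 - 24q + 2q^2.
At the minimum of AVC, MC = AVC. MC = 91 - 48q + 6q^2; setting MC = AVC gives 4q^2 - 24q = 0, so q = 6. min AVC = 19.
For P < €19 the firm produces nothing.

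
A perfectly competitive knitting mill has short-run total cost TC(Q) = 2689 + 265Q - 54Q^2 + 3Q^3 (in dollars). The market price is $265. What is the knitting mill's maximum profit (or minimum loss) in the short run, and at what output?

Profit = -$97 at Q = 12

AVC = 265 - 54Q + 3Q^2; min AVC = $22 at Q = 9. Since P = $265 ≥ min AVC, the firm produces.
With MC = 265 - 108Q + 9Q^2, P = MC on the upward-sloping part at Q* = 12.
TR = 265·12 = 3180. TC = 2689 + 588 = 3277. Profit = 3180 − 3277 = -$97.
Shutting down would mean losing the fixed cost of $2689, so operating at a loss of $97 is better by $2592.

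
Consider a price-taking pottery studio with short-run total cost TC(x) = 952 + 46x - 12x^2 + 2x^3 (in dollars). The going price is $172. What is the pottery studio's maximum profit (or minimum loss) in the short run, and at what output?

Profit = -$168 at x = 7

AVC = 46 - 12x + 2x^2; min AVC = $28 at x = 3. Since P = $172 ≥ min AVC, the firm produces.
With MC = 46 - 24x + 6x^2, P = MC on the upward-sloping part at x* = 7.
TR = 172·7 = 1204. TC = 952 + 420 = 1372. Profit = 1204 − 1372 = -$168.
By producing, the firm covers all variable cost plus $784 of fixed cost; shutting down would lose the full $952.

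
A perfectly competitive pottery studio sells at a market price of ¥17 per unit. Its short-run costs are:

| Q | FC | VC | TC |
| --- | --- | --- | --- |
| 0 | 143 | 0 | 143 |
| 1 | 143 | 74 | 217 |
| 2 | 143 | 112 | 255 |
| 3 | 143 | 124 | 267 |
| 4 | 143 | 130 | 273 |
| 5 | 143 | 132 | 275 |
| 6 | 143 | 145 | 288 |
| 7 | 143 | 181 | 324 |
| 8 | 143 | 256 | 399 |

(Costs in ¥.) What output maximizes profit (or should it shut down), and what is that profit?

Q = 0 (shut down); profit = -¥143

Tabulate TR − TC: Q=0: -143; Q=1: -200; Q=2: -221; Q=3: -216; Q=4: -205; Q=5: -190; Q=6: -186; Q=7: -205; Q=8: -263.
Profit is highest at Q = 0. Equivalently, the lowest AVC in the table is 145/6 ≈ ¥24.17 at Q = 6, and P = ¥17 falls below it — price never covers variable cost, so the firm shuts down and loses only its fixed cost.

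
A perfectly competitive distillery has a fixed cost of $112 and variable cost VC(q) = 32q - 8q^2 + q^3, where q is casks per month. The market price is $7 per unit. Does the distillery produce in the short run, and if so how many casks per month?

Variable cost is VC = 32q - 8q^2 + q^3, so AVC = VC/q = 32 - 8q + q^2 and MC = dTC/dq = 32 - 16q + 3q^2.
The AVC parabola has its vertex at q = 8/2 = 4, where AVC = 32 - 8·4 + 4^2 = $16.
P = $7 lies below min AVC = $16; no output level covers variable cost.
Best response: produce nothing and absorb the $112 fixed cost.

Shut down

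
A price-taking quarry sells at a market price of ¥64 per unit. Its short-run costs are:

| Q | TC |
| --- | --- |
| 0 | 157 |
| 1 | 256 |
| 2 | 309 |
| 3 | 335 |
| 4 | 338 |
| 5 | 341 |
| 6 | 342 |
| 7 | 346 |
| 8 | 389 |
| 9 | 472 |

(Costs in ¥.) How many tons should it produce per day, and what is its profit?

Tabulate TR − TC: Q=0: -157; Q=1: -192; Q=2: -181; Q=3: -143; Q=4: -82; Q=5: -21; Q=6: 42; Q=7: 102; Q=8: 123; Q=9: 104.
Profit is maximized at Q = 8. AVC there is 232/8 = ¥29 ≤ P, so producing beats shutting down (which would give -¥157).

Q = 8; profit = ¥123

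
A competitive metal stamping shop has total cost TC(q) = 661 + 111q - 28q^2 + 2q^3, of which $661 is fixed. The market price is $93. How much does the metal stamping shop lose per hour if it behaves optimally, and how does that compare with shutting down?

Profit = -$13 at q = 9

AVC = 111 - 28q + 2q^2 has its minimum $13 at q = 7; price $93 clears that bar, so the firm operates.
MC = 111 - 56q + 6q^2. Setting P = MC and taking the root on the rising branch gives q* = 9.
TR = 93·9 = 837. TC = 661 + 189 = 850. Profit = 837 − 850 = -$13.
Shutting down would mean losing the fixed cost of $661, so operating at a loss of $13 is better by $648.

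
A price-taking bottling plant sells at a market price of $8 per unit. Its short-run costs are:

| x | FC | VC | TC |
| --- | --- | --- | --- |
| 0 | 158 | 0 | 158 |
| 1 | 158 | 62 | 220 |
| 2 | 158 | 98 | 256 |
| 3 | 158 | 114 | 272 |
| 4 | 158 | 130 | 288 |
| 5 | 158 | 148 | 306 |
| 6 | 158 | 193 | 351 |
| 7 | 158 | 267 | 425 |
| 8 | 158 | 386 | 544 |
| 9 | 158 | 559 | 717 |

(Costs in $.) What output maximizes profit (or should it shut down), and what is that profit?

x = 0 (shut down); profit = -$158

Tabulate TR − TC: x=0: -158; x=1: -212; x=2: -240; x=3: -248; x=4: -256; x=5: -266; x=6: -303; x=7: -369; x=8: -480; x=9: -645.
Profit is highest at x = 0. Equivalently, the lowest AVC in the table is 148/5 ≈ $29.60 at x = 5, and P = $8 falls below it — price never covers variable cost, so the firm shuts down and loses only its fixed cost.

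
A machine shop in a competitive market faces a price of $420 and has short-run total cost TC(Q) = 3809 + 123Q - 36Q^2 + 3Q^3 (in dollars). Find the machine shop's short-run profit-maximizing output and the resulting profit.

AVC = 123 - 36Q + 3Q^2; min AVC = $15 at Q = 6. Since P = $420 ≥ min AVC, the firm produces.
MC = 123 - 72Q + 9Q^2. Setting P = MC and taking the root on the rising branch gives Q* = 11.
TR = 420·11 = 4620. TC = 3809 + 990 = 4799. Profit = 4620 − 4799 = -$179.
That loss of $179 beats the $3809 the firm would lose by shutting down; producing recovers $3630 of fixed cost.

Profit = -$179 at Q = 11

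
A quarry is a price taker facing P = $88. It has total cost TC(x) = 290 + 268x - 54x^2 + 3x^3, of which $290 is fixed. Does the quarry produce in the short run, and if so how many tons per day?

From TC, MC = TC'(x) = 268 - 108x + 9x^2 and AVC = VC/x = 268 - 54x + 3x^2.
The AVC parabola has its vertex at x = 54/6 = 9, where AVC = 268 - 54·9 + 3·9^2 = $25.
Since P = $88 ≥ min AVC = $25, price covers variable cost and the firm should produce.
P = MC gives 180 - 108x + 9x^2 = 0, with roots 2 and 10. Take the larger (rising MC): x* = 10.
Check: AVC at x = 10 is $28 ≤ P, so revenue covers variable cost.
Profit = P·x − TC = 88·10 − 570 = $310.

Produce at x = 10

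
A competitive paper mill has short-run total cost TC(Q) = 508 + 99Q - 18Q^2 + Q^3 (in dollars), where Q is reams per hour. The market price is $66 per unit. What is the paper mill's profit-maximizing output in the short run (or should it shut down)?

Strip out fixed cost: VC = 99Q - 18Q^2 + Q^3. Then AVC = 99 - 18Q + Q^2 and MC = 99 - 36Q + 3Q^2.
AVC is minimized where dAVC/dQ = -18 + 2Q = 0, at Q = 9; min AVC = 99 - 18·9 + 9^2 = $18.
Since P = $66 ≥ min AVC = $18, price covers variable cost and the firm should produce.
Solving P = MC: 33 - 36Q + 3Q^2 = 0 ⇒ Q = 1 or 11. On the upward-sloping branch, Q* = 11.
Check: AVC at Q = 11 is $22 ≤ P, so revenue covers variable cost.
Profit = P·Q − TC = 66·11 − 750 = -$24, a loss, but smaller than the $508 fixed cost the firm would lose by shutting down.

Produce at Q = 11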